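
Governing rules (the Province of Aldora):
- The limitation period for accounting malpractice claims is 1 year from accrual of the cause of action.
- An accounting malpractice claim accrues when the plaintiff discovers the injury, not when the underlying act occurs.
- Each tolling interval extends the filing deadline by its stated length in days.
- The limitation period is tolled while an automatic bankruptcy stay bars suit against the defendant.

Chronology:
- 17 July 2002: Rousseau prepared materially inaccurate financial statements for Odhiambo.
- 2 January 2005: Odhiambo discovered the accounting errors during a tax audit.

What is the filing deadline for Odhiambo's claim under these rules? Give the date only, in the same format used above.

2 January 2006

The claim did not accrue until Odhiambo discovered the injury on 2 January 2005; the 17 July 2002 act date does not start the clock under the stated rule.
1 year from 2 January 2005 is 2 January 2006.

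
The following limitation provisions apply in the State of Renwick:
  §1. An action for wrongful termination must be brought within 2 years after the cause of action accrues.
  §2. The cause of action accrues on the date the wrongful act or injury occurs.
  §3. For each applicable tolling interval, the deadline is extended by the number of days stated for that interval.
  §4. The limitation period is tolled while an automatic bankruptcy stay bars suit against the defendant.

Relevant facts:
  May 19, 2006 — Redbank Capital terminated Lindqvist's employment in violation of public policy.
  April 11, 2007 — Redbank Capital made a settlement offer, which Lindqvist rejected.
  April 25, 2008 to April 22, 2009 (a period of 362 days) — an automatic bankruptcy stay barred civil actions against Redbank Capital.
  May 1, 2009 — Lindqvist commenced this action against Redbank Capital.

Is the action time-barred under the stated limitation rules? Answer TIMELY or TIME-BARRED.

The cause of action accrued on May 19, 2006, the date of the act.
Adding the 2 years base period to May 19, 2006 gives a deadline of May 19, 2008, before any tolling.
The automatic bankruptcy stay from April 25, 2008 to April 22, 2009 tolled the period for 362 days, extending the deadline to May 16, 2009.
None of the other events listed affects the running of the period under the stated rules.
The May 1, 2009 filing precedes the May 16, 2009 deadline; the claim is timely.

TIMELY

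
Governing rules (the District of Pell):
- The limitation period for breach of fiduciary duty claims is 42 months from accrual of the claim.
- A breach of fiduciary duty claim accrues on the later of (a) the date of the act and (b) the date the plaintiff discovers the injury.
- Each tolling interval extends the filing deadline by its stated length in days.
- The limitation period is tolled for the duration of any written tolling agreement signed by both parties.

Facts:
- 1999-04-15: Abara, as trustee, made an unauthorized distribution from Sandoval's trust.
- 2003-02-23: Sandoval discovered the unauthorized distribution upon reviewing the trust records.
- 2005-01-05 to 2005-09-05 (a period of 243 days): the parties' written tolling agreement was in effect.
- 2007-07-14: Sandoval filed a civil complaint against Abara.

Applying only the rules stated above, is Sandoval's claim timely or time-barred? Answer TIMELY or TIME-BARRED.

TIME-BARRED

Taking the later of the act (1999-04-15) and discovery (2003-02-23), the claim accrued on 2003-02-23.
42 months from 2003-02-23 is 2006-08-23.
The written tolling agreement from 2005-01-05 to 2005-09-05 tolled the period for 243 days, extending the deadline to 2007-04-23.
Filing on 2007-07-14 missed the 2007-04-23 deadline — the action is time-barred.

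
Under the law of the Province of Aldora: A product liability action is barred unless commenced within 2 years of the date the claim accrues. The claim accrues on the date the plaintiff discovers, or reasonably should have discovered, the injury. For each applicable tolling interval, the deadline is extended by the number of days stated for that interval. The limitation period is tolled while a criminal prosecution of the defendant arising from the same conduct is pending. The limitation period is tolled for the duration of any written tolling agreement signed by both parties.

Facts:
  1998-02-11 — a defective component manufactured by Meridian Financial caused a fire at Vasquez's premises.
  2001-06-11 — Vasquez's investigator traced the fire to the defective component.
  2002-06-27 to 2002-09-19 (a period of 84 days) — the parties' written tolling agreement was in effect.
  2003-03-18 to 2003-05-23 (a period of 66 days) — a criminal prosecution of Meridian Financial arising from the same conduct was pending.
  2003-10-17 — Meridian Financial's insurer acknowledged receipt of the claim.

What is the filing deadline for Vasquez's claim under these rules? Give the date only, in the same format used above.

2003-11-08

The claim did not accrue until Vasquez discovered the injury on 2001-06-11; the 1998-02-11 act date does not start the clock under the stated rule.
2 years from 2001-06-11 is 2003-06-11.
The period was tolled for 84 days by the written tolling agreement (2002-06-27 to 2002-09-19), pushing the deadline to 2003-09-03.
Because the pending criminal prosecution ran from 2003-03-18 to 2003-05-23, the deadline is extended by 66 days to 2003-11-08.
None of the other events listed affects the running of the period under the stated rules.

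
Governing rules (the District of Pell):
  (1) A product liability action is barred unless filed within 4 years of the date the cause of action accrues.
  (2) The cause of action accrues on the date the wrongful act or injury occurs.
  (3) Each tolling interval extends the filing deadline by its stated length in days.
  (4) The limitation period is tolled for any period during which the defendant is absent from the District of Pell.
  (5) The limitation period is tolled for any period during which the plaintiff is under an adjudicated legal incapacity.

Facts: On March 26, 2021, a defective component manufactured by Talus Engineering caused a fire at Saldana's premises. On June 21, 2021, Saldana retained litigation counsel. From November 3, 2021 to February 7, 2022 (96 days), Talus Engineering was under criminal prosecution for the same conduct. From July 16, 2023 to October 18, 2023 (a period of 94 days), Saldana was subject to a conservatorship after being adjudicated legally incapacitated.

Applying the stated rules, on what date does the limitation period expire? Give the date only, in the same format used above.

June 28, 2025

The limitation period began to run on March 26, 2021.
The untolled deadline — 4 years after March 26, 2021 — is March 26, 2025.
Because the plaintiff's legal incapacity ran from July 16, 2023 to October 18, 2023, the deadline is extended by 94 days to June 28, 2025.
Although a criminal prosecution ran from November 3, 2021 to February 7, 2022, the stated rules do not make that a tolling event, so it is disregarded.
The other events in the timeline have no effect on the limitation period under the stated rules.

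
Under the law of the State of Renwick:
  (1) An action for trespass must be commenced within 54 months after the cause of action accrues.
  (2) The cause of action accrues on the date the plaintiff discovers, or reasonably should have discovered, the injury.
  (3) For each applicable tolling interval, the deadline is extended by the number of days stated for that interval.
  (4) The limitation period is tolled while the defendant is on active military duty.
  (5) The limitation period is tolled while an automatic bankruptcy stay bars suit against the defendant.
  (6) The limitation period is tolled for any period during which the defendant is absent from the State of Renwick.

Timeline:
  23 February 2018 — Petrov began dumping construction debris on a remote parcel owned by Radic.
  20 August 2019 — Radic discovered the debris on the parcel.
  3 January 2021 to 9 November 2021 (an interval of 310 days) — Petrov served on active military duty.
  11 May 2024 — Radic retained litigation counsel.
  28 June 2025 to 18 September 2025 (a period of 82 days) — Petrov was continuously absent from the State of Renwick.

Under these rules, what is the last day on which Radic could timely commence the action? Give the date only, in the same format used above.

Accrual is tied to discovery, so the period began on 20 August 2019 rather than on 23 February 2018 when the act occurred.
The untolled deadline — 54 months after 20 August 2019 — is 20 February 2024.
The defendant's active military service from 3 January 2021 to 9 November 2021 tolled the period for 310 days, extending the deadline to 26 December 2024.
The defendant's absence from the jurisdiction starting 28 June 2025 came too late — the period had run on 26 December 2024 — and so does not extend the deadline.
The other events in the timeline have no effect on the limitation period under the stated rules.

26 December 2024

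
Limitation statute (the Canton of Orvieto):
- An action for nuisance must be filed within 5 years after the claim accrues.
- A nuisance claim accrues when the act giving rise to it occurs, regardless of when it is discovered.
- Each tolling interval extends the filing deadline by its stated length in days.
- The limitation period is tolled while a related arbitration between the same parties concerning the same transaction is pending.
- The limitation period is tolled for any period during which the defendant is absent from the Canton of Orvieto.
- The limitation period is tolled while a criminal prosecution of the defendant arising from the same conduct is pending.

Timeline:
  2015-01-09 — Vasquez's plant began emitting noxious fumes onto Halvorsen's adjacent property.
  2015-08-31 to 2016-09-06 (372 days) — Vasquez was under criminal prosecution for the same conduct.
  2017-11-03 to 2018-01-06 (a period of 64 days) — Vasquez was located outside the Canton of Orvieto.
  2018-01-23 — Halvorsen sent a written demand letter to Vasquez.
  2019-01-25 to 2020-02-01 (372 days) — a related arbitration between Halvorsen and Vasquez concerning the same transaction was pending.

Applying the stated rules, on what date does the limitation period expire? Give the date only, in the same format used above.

2022-03-27

The claim accrued on 2015-01-09, the date of the act.
5 years from 2015-01-09 is 2020-01-09.
The period was tolled for 372 days by the pending criminal prosecution (2015-08-31 to 2016-09-06), pushing the deadline to 2021-01-15.
The defendant's absence from the jurisdiction from 2017-11-03 to 2018-01-06 tolled the period for 64 days, extending the deadline to 2021-03-20.
Because the pending related arbitration ran from 2019-01-25 to 2020-02-01, the deadline is extended by 372 days to 2022-03-27.
None of the other events listed affects the running of the period under the stated rules.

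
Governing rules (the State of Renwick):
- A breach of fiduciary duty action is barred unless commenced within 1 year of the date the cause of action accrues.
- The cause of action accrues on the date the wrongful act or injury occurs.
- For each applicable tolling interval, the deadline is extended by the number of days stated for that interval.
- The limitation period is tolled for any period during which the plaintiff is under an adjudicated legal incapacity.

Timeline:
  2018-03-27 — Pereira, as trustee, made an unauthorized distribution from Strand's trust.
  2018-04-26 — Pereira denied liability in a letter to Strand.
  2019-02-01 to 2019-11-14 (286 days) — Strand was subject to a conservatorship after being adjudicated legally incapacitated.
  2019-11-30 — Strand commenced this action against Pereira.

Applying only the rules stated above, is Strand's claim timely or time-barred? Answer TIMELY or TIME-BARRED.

TIMELY

The cause of action accrued on 2018-03-27, the date of the act.
1 year from 2018-03-27 is 2019-03-27.
Because the plaintiff's legal incapacity ran from 2019-02-01 to 2019-11-14, the deadline is extended by 286 days to 2020-01-07.
Nothing else in the chronology tolls or restarts the period.
The 2019-11-30 filing precedes the 2020-01-07 deadline; the claim is timely.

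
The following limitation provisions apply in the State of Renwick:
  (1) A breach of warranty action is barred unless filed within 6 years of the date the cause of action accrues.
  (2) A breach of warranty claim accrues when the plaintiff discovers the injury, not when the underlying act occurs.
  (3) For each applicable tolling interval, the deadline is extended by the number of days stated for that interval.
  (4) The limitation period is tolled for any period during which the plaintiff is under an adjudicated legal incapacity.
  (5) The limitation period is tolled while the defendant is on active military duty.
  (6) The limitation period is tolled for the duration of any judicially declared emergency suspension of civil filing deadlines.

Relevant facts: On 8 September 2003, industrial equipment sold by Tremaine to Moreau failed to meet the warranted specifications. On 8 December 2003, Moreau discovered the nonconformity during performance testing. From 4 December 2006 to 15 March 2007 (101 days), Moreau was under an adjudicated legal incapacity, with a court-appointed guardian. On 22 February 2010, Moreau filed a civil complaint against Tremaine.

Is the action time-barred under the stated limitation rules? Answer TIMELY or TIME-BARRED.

Under the discovery rule, the claim accrued on 8 December 2003, when Moreau discovered the injury — not on the 8 September 2003 date of the underlying act.
The untolled deadline — 6 years after 8 December 2003 — is 8 December 2009.
The period was tolled for 101 days by the plaintiff's legal incapacity (4 December 2006 to 15 March 2007), pushing the deadline to 19 March 2010.
Moreau filed on 22 February 2010, before the 19 March 2010 deadline, so the action is timely.

TIMELY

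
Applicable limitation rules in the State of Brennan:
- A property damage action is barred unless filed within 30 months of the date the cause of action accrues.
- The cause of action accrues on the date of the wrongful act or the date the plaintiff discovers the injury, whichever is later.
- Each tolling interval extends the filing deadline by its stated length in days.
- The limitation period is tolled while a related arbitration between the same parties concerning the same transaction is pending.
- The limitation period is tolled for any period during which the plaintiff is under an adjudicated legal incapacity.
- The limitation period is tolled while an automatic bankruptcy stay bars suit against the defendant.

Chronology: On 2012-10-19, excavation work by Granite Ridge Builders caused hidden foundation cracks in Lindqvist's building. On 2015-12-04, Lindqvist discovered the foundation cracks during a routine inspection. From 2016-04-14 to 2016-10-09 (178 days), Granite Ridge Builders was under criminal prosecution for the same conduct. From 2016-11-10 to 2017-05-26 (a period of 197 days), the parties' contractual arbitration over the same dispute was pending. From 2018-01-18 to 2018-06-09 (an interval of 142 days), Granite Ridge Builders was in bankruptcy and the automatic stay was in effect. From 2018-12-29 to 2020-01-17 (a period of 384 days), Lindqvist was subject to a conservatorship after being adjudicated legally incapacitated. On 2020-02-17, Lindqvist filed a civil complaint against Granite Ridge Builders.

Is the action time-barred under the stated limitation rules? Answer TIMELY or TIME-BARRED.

TIMELY

Taking the later of the act (2012-10-19) and discovery (2015-12-04), the claim accrued on 2015-12-04.
Adding the 30 months base period to 2015-12-04 gives a deadline of 2018-06-04, before any tolling.
The period was tolled for 197 days by the pending related arbitration (2016-11-10 to 2017-05-26), pushing the deadline to 2018-12-18.
Because the automatic bankruptcy stay ran from 2018-01-18 to 2018-06-09, the deadline is extended by 142 days to 2019-05-09.
The plaintiff's legal incapacity from 2018-12-29 to 2020-01-17 tolled the period for 384 days, extending the deadline to 2020-05-27.
The pending criminal prosecution from 2016-04-14 to 2016-10-09 does not toll the period, because no stated rule makes a criminal prosecution a tolling event.
Filing on 2020-02-17 beat the 2020-05-27 deadline — the action is timely.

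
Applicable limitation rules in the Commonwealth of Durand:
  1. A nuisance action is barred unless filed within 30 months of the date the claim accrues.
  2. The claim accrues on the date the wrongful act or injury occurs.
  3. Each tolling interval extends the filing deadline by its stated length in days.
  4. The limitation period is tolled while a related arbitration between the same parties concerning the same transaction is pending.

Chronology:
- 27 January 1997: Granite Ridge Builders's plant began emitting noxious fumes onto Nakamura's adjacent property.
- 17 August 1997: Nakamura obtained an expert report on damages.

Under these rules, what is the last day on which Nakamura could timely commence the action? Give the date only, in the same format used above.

The limitation period began to run on 27 January 1997.
Adding the 30 months base period to 27 January 1997 gives a deadline of 27 July 1999, before any tolling.
None of the other events listed affects the running of the period under the stated rules.

27 July 1999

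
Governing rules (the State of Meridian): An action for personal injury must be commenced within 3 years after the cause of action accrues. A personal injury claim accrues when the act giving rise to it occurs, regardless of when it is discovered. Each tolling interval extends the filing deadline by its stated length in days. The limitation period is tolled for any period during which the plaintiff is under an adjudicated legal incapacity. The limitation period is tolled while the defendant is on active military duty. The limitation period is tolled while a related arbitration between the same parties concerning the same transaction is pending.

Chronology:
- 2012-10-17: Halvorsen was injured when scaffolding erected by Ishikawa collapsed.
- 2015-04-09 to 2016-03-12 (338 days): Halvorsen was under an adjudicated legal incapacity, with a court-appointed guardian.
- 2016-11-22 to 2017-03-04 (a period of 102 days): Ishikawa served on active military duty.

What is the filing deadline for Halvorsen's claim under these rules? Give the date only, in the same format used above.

The limitation period began to run on 2012-10-17.
Adding the 3 years base period to 2012-10-17 gives a deadline of 2015-10-17, before any tolling.
The period was tolled for 338 days by the plaintiff's legal incapacity (2015-04-09 to 2016-03-12), pushing the deadline to 2016-09-19.
The defendant's active military service starting 2016-11-22 came too late — the period had run on 2016-09-19 — and so does not extend the deadline.

2016-09-19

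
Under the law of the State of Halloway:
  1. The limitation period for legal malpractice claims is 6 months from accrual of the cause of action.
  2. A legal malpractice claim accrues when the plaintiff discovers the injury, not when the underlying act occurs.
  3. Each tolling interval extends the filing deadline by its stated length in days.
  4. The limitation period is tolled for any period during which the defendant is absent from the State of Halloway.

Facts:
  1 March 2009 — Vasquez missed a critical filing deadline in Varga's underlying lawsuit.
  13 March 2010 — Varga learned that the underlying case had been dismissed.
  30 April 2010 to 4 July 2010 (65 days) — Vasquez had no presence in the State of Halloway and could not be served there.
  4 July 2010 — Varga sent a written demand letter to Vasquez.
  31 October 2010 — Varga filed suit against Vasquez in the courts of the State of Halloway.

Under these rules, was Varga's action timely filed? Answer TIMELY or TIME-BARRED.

Accrual is tied to discovery, so the period began on 13 March 2010 rather than on 1 March 2009 when the act occurred.
The untolled deadline — 6 months after 13 March 2010 — is 13 September 2010.
Because the defendant's absence from the jurisdiction ran from 30 April 2010 to 4 July 2010, the deadline is extended by 65 days to 17 November 2010.
Nothing else in the chronology tolls or restarts the period.
Filing on 31 October 2010 beat the 17 November 2010 deadline — the action is timely.

TIMELY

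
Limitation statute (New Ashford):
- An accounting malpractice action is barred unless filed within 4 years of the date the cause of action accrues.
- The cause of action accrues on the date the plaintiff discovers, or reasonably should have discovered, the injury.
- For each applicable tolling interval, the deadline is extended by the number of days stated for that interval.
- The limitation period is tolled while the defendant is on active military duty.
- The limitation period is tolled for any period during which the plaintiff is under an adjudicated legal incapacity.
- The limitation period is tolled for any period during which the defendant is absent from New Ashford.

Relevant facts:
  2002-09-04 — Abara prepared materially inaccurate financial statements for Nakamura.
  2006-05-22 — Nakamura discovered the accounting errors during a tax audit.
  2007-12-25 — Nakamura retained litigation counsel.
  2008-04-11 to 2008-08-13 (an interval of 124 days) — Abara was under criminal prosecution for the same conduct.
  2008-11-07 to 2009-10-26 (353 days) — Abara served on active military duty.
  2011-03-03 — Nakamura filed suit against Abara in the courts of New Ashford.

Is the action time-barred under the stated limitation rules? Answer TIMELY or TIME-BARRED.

TIMELY

Accrual is tied to discovery, so the period began on 2006-05-22 rather than on 2002-09-04 when the act occurred.
The untolled deadline — 4 years after 2006-05-22 — is 2010-05-22.
The defendant's active military service from 2008-11-07 to 2009-10-26 tolled the period for 353 days, extending the deadline to 2011-05-10.
The pending criminal prosecution from 2008-04-11 to 2008-08-13 does not toll the period, because no stated rule makes a criminal prosecution a tolling event.
The other events in the timeline have no effect on the limitation period under the stated rules.
Filing on 2011-03-03 beat the 2011-05-10 deadline — the action is timely.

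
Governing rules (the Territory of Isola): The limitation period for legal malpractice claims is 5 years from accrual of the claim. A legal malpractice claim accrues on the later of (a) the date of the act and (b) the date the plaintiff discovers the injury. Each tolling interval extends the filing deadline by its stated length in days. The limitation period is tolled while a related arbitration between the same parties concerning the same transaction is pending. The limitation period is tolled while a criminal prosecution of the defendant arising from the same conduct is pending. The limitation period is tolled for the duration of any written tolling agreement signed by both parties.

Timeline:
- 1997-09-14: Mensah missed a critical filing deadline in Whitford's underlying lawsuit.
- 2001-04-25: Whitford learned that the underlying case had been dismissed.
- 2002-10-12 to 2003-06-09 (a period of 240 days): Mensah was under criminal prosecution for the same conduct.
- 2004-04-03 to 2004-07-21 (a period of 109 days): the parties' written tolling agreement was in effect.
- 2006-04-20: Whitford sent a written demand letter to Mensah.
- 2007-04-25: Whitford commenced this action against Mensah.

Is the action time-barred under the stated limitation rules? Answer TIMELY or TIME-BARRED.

The claim accrued on 2001-04-25 — the later of the 1997-09-14 act and the 2001-04-25 discovery.
5 years from 2001-04-25 is 2006-04-25.
The period was tolled for 240 days by the pending criminal prosecution (2002-10-12 to 2003-06-09), pushing the deadline to 2006-12-21.
The period was tolled for 109 days by the written tolling agreement (2004-04-03 to 2004-07-21), pushing the deadline to 2007-04-09.
Nothing else in the chronology tolls or restarts the period.
Whitford filed on 2007-04-25, after the 2007-04-09 deadline, so the action is time-barred.

TIME-BARRED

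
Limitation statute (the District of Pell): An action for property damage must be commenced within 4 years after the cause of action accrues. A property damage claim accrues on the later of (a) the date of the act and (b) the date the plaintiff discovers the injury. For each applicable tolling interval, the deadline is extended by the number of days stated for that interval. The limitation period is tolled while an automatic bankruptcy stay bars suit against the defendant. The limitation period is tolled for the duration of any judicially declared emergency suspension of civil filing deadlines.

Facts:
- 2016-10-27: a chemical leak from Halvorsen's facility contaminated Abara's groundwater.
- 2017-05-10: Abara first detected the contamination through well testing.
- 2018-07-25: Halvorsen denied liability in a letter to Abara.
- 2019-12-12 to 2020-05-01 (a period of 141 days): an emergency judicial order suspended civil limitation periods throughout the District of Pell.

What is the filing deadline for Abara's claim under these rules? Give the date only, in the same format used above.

2021-09-28

The claim accrued on 2017-05-10 — the later of the 2016-10-27 act and the 2017-05-10 discovery.
Adding the 4 years base period to 2017-05-10 gives a deadline of 2021-05-10, before any tolling.
The emergency suspension of filing deadlines from 2019-12-12 to 2020-05-01 tolled the period for 141 days, extending the deadline to 2021-09-28.
The other events in the timeline have no effect on the limitation period under the stated rules.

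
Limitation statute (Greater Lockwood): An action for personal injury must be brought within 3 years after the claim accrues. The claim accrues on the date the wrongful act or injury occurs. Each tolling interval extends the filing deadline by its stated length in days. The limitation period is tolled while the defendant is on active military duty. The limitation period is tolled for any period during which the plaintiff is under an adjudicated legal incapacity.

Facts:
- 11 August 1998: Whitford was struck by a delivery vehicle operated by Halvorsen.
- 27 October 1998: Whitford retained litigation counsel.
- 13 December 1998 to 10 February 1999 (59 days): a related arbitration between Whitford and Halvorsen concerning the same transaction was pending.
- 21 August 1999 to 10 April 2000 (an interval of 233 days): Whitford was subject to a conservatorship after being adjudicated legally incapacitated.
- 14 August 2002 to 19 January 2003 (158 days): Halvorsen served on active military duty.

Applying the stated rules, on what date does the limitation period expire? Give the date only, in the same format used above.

1 April 2002

The claim accrued on 11 August 1998, when the wrongful act occurred.
The untolled deadline — 3 years after 11 August 1998 — is 11 August 2001.
The plaintiff's legal incapacity from 21 August 1999 to 10 April 2000 tolled the period for 233 days, extending the deadline to 1 April 2002.
The defendant's active military service starting 14 August 2002 came too late — the period had run on 1 April 2002 — and so does not extend the deadline.
Although a pending arbitration ran from 13 December 1998 to 10 February 1999, the stated rules do not make that a tolling event, so it is disregarded.
Nothing else in the chronology tolls or restarts the period.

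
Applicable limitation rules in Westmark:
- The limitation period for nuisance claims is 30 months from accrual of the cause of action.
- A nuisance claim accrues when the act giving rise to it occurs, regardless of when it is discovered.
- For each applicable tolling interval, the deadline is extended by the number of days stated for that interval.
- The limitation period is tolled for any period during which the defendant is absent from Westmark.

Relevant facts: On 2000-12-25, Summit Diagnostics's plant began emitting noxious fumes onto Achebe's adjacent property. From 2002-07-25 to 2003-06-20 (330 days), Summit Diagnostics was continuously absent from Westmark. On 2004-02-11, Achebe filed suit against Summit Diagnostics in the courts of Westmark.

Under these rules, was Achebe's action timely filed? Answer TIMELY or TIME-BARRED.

The claim accrued on 2000-12-25, when the wrongful act occurred.
30 months from 2000-12-25 is 2003-06-25.
Because the defendant's absence from the jurisdiction ran from 2002-07-25 to 2003-06-20, the deadline is extended by 330 days to 2004-05-20.
The 2004-02-11 filing precedes the 2004-05-20 deadline; the claim is timely.

TIMELY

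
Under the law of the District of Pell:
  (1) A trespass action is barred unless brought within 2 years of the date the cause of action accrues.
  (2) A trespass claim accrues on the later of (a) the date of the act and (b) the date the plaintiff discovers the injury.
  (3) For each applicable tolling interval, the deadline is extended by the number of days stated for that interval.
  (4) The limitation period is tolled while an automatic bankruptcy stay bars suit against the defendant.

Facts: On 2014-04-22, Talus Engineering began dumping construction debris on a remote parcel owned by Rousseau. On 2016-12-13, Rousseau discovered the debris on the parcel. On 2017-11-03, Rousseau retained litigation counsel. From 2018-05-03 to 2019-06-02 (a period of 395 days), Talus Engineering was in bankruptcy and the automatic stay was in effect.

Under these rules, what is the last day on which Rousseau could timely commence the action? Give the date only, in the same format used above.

Because discovery on 2016-12-13 post-dates the 2014-04-22 act, accrual under the later-of rule falls on 2016-12-13.
The untolled deadline — 2 years after 2016-12-13 — is 2018-12-13.
The period was tolled for 395 days by the automatic bankruptcy stay (2018-05-03 to 2019-06-02), pushing the deadline to 2020-01-12.
None of the other events listed affects the running of the period under the stated rules.

2020-01-12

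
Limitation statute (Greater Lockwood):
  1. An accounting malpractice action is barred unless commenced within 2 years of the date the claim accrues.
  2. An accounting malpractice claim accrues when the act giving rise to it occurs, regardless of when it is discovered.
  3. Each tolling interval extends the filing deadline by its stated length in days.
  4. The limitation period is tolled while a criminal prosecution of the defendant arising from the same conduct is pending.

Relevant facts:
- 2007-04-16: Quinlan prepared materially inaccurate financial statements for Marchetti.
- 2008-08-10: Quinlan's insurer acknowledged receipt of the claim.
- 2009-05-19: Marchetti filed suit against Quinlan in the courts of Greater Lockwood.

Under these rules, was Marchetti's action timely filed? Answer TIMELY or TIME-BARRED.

The claim accrued on 2007-04-16, when the wrongful act occurred.
2 years from 2007-04-16 is 2009-04-16.
None of the other events listed affects the running of the period under the stated rules.
Marchetti filed on 2009-05-19, after the 2009-04-16 deadline, so the action is time-barred.

TIME-BARRED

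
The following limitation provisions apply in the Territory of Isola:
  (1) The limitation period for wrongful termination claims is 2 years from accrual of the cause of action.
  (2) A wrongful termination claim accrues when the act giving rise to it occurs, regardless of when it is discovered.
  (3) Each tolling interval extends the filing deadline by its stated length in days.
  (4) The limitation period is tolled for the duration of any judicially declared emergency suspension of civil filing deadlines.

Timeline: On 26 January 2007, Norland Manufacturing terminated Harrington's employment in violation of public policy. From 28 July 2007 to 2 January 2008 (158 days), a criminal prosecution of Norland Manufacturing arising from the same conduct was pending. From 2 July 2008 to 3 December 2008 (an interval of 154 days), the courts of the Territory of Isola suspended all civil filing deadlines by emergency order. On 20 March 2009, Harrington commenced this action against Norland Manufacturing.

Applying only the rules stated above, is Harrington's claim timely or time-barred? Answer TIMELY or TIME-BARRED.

TIMELY

The limitation period began to run on 26 January 2007.
Adding the 2 years base period to 26 January 2007 gives a deadline of 26 January 2009, before any tolling.
Because the emergency suspension of filing deadlines ran from 2 July 2008 to 3 December 2008, the deadline is extended by 154 days to 29 June 2009.
Although a criminal prosecution ran from 28 July 2007 to 2 January 2008, the stated rules do not make that a tolling event, so it is disregarded.
Harrington filed on 20 March 2009, before the 29 June 2009 deadline, so the action is timely.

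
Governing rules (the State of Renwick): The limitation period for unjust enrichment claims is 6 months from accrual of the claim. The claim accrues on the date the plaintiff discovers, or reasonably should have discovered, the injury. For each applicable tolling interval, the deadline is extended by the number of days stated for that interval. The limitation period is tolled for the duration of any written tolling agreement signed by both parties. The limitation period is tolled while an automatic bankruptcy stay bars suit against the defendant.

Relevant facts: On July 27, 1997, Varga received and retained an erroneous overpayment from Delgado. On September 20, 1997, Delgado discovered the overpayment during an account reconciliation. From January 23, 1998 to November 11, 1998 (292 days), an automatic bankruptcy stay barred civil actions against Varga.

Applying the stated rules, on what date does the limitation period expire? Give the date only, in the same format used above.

January 6, 1999

The claim did not accrue until Delgado discovered the injury on September 20, 1997; the July 27, 1997 act date does not start the clock under the stated rule.
The untolled deadline — 6 months after September 20, 1997 — is March 20, 1998.
The period was tolled for 292 days by the automatic bankruptcy stay (January 23, 1998 to November 11, 1998), pushing the deadline to January 6, 1999.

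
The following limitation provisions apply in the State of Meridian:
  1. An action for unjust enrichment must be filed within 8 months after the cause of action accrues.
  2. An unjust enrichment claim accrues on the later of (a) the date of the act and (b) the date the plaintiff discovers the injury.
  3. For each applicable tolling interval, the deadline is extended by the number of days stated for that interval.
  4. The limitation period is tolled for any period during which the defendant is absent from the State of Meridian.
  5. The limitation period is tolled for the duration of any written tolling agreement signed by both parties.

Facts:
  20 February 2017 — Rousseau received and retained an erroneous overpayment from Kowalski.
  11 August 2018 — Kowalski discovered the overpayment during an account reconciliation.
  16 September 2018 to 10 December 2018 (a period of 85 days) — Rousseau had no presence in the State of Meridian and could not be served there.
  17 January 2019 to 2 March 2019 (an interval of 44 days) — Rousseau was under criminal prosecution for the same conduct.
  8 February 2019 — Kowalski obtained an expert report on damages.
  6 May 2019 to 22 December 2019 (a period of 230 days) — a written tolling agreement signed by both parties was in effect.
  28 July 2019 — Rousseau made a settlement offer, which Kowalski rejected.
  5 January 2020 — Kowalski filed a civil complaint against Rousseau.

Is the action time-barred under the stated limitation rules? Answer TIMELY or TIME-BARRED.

TIMELY

Because discovery on 11 August 2018 post-dates the 20 February 2017 act, accrual under the later-of rule falls on 11 August 2018.
The untolled deadline — 8 months after 11 August 2018 — is 11 April 2019.
The period was tolled for 85 days by the defendant's absence from the jurisdiction (16 September 2018 to 10 December 2018), pushing the deadline to 5 July 2019.
Because the written tolling agreement ran from 6 May 2019 to 22 December 2019, the deadline is extended by 230 days to 20 February 2020.
The pending criminal prosecution from 17 January 2019 to 2 March 2019 does not toll the period, because no stated rule makes a criminal prosecution a tolling event.
Nothing else in the chronology tolls or restarts the period.
The 5 January 2020 filing precedes the 20 February 2020 deadline; the claim is timely.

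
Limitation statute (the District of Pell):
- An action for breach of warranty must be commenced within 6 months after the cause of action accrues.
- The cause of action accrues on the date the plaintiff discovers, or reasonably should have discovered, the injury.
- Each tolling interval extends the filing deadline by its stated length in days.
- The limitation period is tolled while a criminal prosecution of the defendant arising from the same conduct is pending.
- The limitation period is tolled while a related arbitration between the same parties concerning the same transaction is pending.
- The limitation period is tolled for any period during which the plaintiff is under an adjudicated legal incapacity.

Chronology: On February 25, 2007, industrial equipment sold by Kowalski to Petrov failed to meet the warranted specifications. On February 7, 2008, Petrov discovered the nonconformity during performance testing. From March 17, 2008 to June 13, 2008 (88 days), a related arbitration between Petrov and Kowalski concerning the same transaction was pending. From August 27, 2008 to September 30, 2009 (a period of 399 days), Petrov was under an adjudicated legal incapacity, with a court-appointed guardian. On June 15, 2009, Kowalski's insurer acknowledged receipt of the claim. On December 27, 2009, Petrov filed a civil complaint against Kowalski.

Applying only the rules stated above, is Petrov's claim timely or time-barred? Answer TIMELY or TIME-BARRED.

TIME-BARRED

Under the discovery rule, the claim accrued on February 7, 2008, when Petrov discovered the injury — not on the February 25, 2007 date of the underlying act.
6 months from February 7, 2008 is August 7, 2008.
Because the pending related arbitration ran from March 17, 2008 to June 13, 2008, the deadline is extended by 88 days to November 3, 2008.
The period was tolled for 399 days by the plaintiff's legal incapacity (August 27, 2008 to September 30, 2009), pushing the deadline to December 7, 2009.
Nothing else in the chronology tolls or restarts the period.
Petrov filed on December 27, 2009, after the December 7, 2009 deadline, so the action is time-barred.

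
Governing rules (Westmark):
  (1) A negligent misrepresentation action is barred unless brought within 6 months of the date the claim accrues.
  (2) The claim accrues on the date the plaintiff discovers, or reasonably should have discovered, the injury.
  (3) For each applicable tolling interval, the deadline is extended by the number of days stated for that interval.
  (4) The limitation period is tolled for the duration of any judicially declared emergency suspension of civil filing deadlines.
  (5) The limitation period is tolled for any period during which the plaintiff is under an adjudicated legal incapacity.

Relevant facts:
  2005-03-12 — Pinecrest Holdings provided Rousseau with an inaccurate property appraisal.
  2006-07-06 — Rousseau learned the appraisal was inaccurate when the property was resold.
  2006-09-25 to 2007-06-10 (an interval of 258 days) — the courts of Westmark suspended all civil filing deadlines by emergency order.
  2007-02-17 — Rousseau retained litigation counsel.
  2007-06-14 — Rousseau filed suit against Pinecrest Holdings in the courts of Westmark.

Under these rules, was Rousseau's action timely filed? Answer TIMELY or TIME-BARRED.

The claim did not accrue until Rousseau discovered the injury on 2006-07-06; the 2005-03-12 act date does not start the clock under the stated rule.
Adding the 6 months base period to 2006-07-06 gives a deadline of 2007-01-06, before any tolling.
Because the emergency suspension of filing deadlines ran from 2006-09-25 to 2007-06-10, the deadline is extended by 258 days to 2007-09-21.
Nothing else in the chronology tolls or restarts the period.
Filing on 2007-06-14 beat the 2007-09-21 deadline — the action is timely.

TIMELY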